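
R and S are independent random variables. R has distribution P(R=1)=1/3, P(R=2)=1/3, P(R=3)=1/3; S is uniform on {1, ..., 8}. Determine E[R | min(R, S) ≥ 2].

5/2

P(min(R, S) ≥ 2) = 7/12.
Summing R·P(x,y) over outcomes with min(R, S) ≥ 2 gives 35/24.
E[R | min(R, S) ≥ 2] = (35/24) / (7/12) = 5/2.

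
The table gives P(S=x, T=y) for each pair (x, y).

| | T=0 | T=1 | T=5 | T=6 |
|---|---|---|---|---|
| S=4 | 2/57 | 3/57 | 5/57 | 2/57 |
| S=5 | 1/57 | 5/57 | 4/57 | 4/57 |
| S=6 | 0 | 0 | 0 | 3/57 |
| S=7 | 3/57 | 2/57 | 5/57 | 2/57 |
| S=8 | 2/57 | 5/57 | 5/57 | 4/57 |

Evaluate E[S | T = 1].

91/15

P(T = 1) = 5/19.
Σ S·P over the event = 4·(3/57) + 5·(5/57) + 7·(2/57) + 8·(5/57) = 91/57.
E[S | T = 1] = (91/57) / (5/19) = 91/15.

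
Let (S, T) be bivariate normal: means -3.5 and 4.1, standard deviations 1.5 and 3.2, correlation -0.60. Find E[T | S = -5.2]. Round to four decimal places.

6.2760

E[T | S=x] = μ_T + ρ(σ_T/σ_S)(x − μ_S) for jointly normal variables.
E[T | S=-5.2] = 4.1 + (-0.60)·(3.2/1.5)·(-5.2 − (-3.5)) = 4.1 + (-1.28)·(-1.7) = 6.2760.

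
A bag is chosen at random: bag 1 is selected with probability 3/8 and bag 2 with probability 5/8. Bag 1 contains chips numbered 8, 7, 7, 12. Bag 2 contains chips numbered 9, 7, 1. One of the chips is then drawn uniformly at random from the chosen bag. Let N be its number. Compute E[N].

E[N | bag 1] = (8+7+7+12)/4 = 17/2.
E[N | bag 2] = (9+7+1)/3 = 17/3.
By the law of total expectation,
E[N] = (3/8)·(17/2) + (5/8)·(17/3) = 323/48.

323/48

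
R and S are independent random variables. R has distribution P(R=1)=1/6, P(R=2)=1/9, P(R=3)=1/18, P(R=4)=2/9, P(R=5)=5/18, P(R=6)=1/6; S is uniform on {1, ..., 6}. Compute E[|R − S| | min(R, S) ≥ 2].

P(min(R, S) ≥ 2) = 25/36.
Summing |R−S|·P(x,y) over outcomes with min(R, S) ≥ 2 gives 29/27.
E[|R − S| | min(R, S) ≥ 2] = (29/27) / (25/36) = 116/75.

116/75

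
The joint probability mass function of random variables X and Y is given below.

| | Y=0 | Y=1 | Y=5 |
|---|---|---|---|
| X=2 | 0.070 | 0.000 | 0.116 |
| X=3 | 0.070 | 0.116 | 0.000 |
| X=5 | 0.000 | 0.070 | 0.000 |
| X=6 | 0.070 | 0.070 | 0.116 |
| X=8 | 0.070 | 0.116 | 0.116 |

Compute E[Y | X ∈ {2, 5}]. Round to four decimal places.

2.5391

P(X ∈ {2, 5}) = 0.256.
Σ Y·P over the event = 0·(0.070) + 5·(0.116) + 1·(0.070) = 0.650.
E[Y | X ∈ {2, 5}] = (0.650) / (0.256) = 2.5391.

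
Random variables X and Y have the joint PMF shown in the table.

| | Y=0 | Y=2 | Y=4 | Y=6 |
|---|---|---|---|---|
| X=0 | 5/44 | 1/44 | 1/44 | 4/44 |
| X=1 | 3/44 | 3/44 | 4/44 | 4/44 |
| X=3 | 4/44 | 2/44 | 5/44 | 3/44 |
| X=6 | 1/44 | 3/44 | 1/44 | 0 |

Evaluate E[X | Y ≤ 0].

21/13

P(Y ≤ 0) = 13/44.
Σ X·P over the event = 0·(5/44) + 1·(3/44) + 3·(4/44) + 6·(1/44) = 21/44.
E[X | Y ≤ 0] = (21/44) / (13/44) = 21/13.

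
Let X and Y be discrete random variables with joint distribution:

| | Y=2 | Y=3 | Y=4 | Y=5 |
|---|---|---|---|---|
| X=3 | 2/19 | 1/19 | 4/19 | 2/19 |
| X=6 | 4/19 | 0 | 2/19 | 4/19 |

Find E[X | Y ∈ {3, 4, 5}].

57/13

P(Y ∈ {3, 4, 5}) = 13/19.
Σ X·P over the event = 3·(1/19) + 3·(4/19) + 3·(2/19) + 6·(2/19) + 6·(4/19) = 3.
E[X | Y ∈ {3, 4, 5}] = (3) / (13/19) = 57/13.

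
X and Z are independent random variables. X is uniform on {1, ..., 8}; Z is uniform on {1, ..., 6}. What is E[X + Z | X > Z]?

79/9

P(X > Z) = 9/16.
Summing (X+Z)·P(x,y) over outcomes with X > Z gives 79/16.
E[X + Z | X > Z] = (79/16) / (9/16) = 79/9.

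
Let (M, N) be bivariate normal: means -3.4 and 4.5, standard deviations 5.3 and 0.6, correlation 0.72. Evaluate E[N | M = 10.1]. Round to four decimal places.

E[N | M=x] = μ_N + ρ(σ_N/σ_M)(x − μ_M) for jointly normal variables.
E[N | M=10.1] = 4.5 + (0.72)·(0.6/5.3)·(10.1 − (-3.4)) = 4.5 + (0.081509)·(13.5) = 5.6004.

5.6004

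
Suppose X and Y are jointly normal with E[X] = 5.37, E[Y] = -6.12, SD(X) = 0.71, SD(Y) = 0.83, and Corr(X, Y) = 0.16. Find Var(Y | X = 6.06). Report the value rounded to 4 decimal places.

For a bivariate normal, Var(Y | X=x) = σ_Y²(1 − ρ²).
Var(Y | X=6.06) = (0.83)²·(1 − (0.16)²) = 0.6889·0.9744 = 0.6713.

0.6713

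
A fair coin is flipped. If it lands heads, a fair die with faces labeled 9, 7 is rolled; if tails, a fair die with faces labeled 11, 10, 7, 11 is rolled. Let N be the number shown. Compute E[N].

71/8

E[N | heads] = (9+7)/2 = 8.
E[N | tails] = (11+10+7+11)/4 = 39/4.
E[N] = (1/2)·(8) + (1/2)·(39/4) = 71/8.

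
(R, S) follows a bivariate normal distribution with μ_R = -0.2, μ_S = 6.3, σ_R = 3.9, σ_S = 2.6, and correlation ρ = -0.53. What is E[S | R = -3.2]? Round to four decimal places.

E[S | R=x] = μ_S + ρ(σ_S/σ_R)(x − μ_R) for jointly normal variables.
E[S | R=-3.2] = 6.3 + (-0.53)·(2.6/3.9)·(-3.2 − (-0.2)) = 6.3 + (-0.35333)·(-3) = 7.3600.

7.3600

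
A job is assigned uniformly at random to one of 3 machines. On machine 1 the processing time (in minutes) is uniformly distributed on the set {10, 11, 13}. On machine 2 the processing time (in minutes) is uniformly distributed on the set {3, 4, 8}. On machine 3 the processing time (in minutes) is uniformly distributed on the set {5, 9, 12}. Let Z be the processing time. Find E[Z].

E[Z | machine 1] = (10+11+13)/3 = 34/3.
E[Z | machine 2] = (3+4+8)/3 = 5.
E[Z | machine 3] = (5+9+12)/3 = 26/3.
By the law of total expectation,
E[Z] = (1/3)·(34/3) + (1/3)·(5) + (1/3)·(26/3) = 25/3.

25/3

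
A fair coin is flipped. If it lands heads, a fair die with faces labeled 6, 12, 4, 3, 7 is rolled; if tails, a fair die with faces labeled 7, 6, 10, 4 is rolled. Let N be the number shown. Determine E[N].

263/40

E[N | heads] = (6+12+4+3+7)/5 = 32/5.
E[N | tails] = (7+6+10+4)/4 = 27/4.
By the law of total expectation,
E[N] = (1/2)·(32/5) + (1/2)·(27/4) = 263/40.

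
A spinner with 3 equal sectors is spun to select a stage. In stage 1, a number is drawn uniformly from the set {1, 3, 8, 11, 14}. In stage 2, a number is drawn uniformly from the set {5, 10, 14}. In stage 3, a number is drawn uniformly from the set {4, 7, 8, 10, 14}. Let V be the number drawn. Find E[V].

77/9

E[V | stage 1] = (1+3+8+11+14)/5 = 37/5.
E[V | stage 2] = (5+10+14)/3 = 29/3.
E[V | stage 3] = (4+7+8+10+14)/5 = 43/5.
E[V] = (1/3)·(37/5) + (1/3)·(29/3) + (1/3)·(43/5) = 77/9.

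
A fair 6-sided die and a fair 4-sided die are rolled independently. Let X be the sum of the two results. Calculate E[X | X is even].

6

P(X is even) = 1/2.
Σ over the event: 2·1/24 + 4·1/8 + 6·1/6 + 8·1/8 + 10·1/24 = 3.
E[X | X is even] = (3) / (1/2) = 6.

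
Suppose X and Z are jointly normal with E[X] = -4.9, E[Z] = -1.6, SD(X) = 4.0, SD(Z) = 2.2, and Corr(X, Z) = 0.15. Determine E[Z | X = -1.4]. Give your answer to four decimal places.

For a bivariate normal, E[Z | X=x] = μ_Z + ρ·(σ_Z/σ_X)·(x − μ_X).
E[Z | X=-1.4] = -1.6 + (0.15)·(2.2/4.0)·(-1.4 − (-4.9)) = -1.6 + (0.0825)·(3.5) = -1.3113.

-1.3113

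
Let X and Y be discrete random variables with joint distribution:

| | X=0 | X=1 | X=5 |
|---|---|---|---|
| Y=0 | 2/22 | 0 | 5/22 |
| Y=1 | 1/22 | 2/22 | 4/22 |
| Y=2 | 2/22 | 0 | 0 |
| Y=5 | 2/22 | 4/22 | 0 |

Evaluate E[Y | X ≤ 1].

37/13

P(X ≤ 1) = 13/22.
Σ Y·P over the event = 0·(2/22) + 1·(1/22) + 2·(2/22) + 5·(2/22) + 1·(2/22) + 5·(4/22) = 37/22.
E[Y | X ≤ 1] = (37/22) / (13/22) = 37/13.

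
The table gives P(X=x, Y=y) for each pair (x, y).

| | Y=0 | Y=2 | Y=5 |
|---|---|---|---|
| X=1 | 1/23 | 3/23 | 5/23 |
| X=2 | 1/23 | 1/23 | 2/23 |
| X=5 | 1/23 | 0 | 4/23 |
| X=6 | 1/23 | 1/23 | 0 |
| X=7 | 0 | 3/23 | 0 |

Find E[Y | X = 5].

4

P(X = 5) = 5/23.
Σ Y·P over the event = 0·(1/23) + 5·(4/23) = 20/23.
E[Y | X = 5] = (20/23) / (5/23) = 4.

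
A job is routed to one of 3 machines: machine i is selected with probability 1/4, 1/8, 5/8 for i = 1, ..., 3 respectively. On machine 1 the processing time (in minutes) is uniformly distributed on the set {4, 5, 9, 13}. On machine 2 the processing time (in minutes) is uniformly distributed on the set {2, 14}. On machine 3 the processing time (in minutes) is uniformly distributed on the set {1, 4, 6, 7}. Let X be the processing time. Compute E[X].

E[X | machine 1] = (4+5+9+13)/4 = 31/4.
E[X | machine 2] = (2+14)/2 = 8.
E[X | machine 3] = (1+4+6+7)/4 = 9/2.
E[X] = (1/4)·(31/4) + (1/8)·(8) + (5/8)·(9/2) = 23/4.

23/4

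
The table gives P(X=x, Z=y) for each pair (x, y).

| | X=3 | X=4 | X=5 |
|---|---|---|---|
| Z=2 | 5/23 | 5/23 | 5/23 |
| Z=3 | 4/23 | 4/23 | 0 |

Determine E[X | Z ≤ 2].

4

P(Z ≤ 2) = 15/23.
Σ X·P over the event = 3·(5/23) + 4·(5/23) + 5·(5/23) = 60/23.
E[X | Z ≤ 2] = (60/23) / (15/23) = 4.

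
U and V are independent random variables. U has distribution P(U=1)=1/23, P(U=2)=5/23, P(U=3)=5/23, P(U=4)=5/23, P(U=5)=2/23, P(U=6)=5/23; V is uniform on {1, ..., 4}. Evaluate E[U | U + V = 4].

26/11

P(U + V = 4) = 11/92.
Summing U·P(x,y) over outcomes with U + V = 4 gives 13/46.
E[U | U + V = 4] = (13/46) / (11/92) = 26/11.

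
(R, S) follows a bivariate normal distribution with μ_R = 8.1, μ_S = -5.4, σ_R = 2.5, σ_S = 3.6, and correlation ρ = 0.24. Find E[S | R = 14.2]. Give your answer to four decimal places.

-3.2918

For a bivariate normal, E[S | R=x] = μ_S + ρ·(σ_S/σ_R)·(x − μ_R).
E[S | R=14.2] = -5.4 + (0.24)·(3.6/2.5)·(14.2 − (8.1)) = -5.4 + (0.3456)·(6.1) = -3.2918.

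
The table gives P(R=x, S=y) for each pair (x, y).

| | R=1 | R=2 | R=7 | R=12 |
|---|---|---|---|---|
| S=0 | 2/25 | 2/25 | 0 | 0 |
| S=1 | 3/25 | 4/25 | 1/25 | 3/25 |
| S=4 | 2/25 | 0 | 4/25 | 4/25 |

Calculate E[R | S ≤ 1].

P(S ≤ 1) = 3/5.
Σ R·P over the event = 1·(2/25) + 1·(3/25) + 2·(2/25) + 2·(4/25) + 7·(1/25) + 12·(3/25) = 12/5.
E[R | S ≤ 1] = (12/5) / (3/5) = 4.

4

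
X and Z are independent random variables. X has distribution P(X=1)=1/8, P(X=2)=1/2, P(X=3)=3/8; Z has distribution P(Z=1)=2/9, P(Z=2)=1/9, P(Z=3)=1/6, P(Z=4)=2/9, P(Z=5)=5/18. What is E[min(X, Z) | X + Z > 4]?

25/11

P(X + Z > 4) = 11/16.
Summing min(X,Z)·P(x,y) over outcomes with X + Z > 4 gives 25/16.
E[min(X, Z) | X + Z > 4] = (25/16) / (11/16) = 25/11.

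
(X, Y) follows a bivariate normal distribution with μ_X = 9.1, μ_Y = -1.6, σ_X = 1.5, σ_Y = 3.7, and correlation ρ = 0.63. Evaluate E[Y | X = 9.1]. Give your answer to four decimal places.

-1.6000

The regression of Y on X has slope ρ·σ_Y/σ_X and passes through (μ_X, μ_Y).
E[Y | X=9.1] = -1.6 + (0.63)·(3.7/1.5)·(9.1 − (9.1)) = -1.6 + (1.554)·(0) = -1.6000.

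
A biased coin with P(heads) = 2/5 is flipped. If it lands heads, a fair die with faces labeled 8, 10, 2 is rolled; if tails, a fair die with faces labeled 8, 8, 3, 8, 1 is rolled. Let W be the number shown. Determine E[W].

452/75

E[W | heads] = (8+10+2)/3 = 20/3.
E[W | tails] = (8+8+3+8+1)/5 = 28/5.
E[W] = (2/5)·(20/3) + (3/5)·(28/5) = 452/75.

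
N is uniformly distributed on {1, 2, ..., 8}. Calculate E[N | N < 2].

1

Given N < 2, N is equally likely to be any of {1}.
E[N | N < 2] = (1) / 1 = 1.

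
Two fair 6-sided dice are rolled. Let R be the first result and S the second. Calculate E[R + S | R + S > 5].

P(R + S > 5) = 13/18.
Summing (R+S)·P(x,y) over outcomes with R + S > 5 gives 53/9.
E[R + S | R + S > 5] = (53/9) / (13/18) = 106/13.

106/13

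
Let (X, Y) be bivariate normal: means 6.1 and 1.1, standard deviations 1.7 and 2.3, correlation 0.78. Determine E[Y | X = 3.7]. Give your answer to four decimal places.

E[Y | X=x] = μ_Y + ρ(σ_Y/σ_X)(x − μ_X) for jointly normal variables.
E[Y | X=3.7] = 1.1 + (0.78)·(2.3/1.7)·(3.7 − (6.1)) = 1.1 + (1.0553)·(-2.4) = -1.4327.

-1.4327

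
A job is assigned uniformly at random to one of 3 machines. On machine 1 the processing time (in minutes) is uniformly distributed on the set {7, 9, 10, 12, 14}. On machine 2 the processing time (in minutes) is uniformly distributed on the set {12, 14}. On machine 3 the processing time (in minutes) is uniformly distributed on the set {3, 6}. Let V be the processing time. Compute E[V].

93/10

E[V | machine 1] = (7+9+10+12+14)/5 = 52/5.
E[V | machine 2] = (12+14)/2 = 13.
E[V | machine 3] = (3+6)/2 = 9/2.
E[V] = (1/3)·(52/5) + (1/3)·(13) + (1/3)·(9/2) = 93/10.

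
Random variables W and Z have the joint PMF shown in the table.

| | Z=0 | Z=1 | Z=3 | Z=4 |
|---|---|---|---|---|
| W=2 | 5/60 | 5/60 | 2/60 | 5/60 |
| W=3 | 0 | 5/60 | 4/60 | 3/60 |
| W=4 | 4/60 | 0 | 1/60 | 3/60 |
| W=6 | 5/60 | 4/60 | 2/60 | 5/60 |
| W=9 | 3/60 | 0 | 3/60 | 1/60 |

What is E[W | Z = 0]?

P(Z = 0) = 17/60.
Summing W·P(W=x,Z=y) over the conditioning event gives 83/60.
E[W | Z = 0] = (83/60) / (17/60) = 83/17.

83/17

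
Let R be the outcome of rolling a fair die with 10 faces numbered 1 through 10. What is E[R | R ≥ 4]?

7

Given R ≥ 4, R is equally likely to be any of {4, 5, 6, 7, 8, 9, 10}.
E[R | R ≥ 4] = (4 + 5 + 6 + 7 + 8 + 9 + 10) / 7 = 7.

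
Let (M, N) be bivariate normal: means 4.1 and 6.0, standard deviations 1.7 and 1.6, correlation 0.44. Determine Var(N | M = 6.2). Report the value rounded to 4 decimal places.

The conditional variance in a bivariate normal is σ_N²(1 − ρ²), independent of x.
Var(N | M=6.2) = (1.6)²·(1 − (0.44)²) = 2.56·0.8064 = 2.0644.

2.0644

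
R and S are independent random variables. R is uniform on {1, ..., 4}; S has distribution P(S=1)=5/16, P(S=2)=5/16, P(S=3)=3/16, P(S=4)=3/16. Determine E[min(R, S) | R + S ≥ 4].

P(R + S ≥ 4) = 49/64.
Summing min(R,S)·P(x,y) over outcomes with R + S ≥ 4 gives 97/64.
E[min(R, S) | R + S ≥ 4] = (97/64) / (49/64) = 97/49.

97/49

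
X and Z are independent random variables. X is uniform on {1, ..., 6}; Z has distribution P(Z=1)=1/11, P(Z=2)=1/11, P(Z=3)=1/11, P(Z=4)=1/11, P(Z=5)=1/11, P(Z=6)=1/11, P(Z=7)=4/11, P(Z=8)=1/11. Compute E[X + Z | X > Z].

7

P(X > Z) = 5/22.
Summing (X+Z)·P(x,y) over outcomes with X > Z gives 35/22.
E[X + Z | X > Z] = (35/22) / (5/22) = 7.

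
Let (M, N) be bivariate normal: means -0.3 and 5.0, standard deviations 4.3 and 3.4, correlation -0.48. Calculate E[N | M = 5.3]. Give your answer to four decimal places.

E[N | M=x] = μ_N + ρ(σ_N/σ_M)(x − μ_M) for jointly normal variables.
E[N | M=5.3] = 5.0 + (-0.48)·(3.4/4.3)·(5.3 − (-0.3)) = 5.0 + (-0.37953)·(5.6) = 2.8746.

2.8746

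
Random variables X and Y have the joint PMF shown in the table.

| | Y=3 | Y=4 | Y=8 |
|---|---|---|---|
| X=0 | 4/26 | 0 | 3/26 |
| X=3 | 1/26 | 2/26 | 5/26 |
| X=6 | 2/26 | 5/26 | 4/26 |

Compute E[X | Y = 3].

15/7

P(Y = 3) = 7/26.
Σ X·P over the event = 0·(4/26) + 3·(1/26) + 6·(2/26) = 15/26.
E[X | Y = 3] = (15/26) / (7/26) = 15/7.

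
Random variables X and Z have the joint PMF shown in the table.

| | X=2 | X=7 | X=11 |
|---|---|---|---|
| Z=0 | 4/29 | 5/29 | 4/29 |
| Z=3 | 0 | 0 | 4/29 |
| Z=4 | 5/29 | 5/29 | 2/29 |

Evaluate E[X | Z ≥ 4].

P(Z ≥ 4) = 12/29.
Σ X·P over the event = 2·(5/29) + 7·(5/29) + 11·(2/29) = 67/29.
E[X | Z ≥ 4] = (67/29) / (12/29) = 67/12.

67/12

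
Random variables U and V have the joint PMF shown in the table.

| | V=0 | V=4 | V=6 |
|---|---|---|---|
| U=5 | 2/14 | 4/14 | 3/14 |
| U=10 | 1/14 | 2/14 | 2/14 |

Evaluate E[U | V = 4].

20/3

P(V = 4) = 3/7.
Summing U·P(U=x,V=y) over the conditioning event gives 20/7.
E[U | V = 4] = (20/7) / (3/7) = 20/3.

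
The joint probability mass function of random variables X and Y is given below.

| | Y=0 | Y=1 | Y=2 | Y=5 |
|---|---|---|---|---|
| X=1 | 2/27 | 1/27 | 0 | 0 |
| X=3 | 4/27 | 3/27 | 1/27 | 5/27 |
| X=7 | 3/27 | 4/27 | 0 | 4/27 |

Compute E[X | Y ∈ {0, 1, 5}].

P(Y ∈ {0, 1, 5}) = 26/27.
Σ X·P over the event = 1·(2/27) + 1·(1/27) + 3·(4/27) + 3·(3/27) + 3·(5/27) + 7·(3/27) + 7·(4/27) + 7·(4/27) = 116/27.
E[X | Y ∈ {0, 1, 5}] = (116/27) / (26/27) = 58/13.

58/13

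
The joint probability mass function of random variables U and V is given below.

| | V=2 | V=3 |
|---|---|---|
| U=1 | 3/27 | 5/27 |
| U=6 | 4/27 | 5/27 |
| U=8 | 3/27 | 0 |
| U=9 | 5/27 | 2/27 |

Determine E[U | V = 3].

P(V = 3) = 4/9.
Σ U·P over the event = 1·(5/27) + 6·(5/27) + 9·(2/27) = 53/27.
E[U | V = 3] = (53/27) / (4/9) = 53/12.

53/12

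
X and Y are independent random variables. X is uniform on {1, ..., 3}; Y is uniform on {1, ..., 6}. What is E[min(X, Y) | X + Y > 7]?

8/3

Outcomes with X + Y > 7: (2,6), (3,5), (3,6), each with probability 1/18.
E[min(X, Y) | X + Y > 7] = (2 + 3 + 3) / 3 = 8/3.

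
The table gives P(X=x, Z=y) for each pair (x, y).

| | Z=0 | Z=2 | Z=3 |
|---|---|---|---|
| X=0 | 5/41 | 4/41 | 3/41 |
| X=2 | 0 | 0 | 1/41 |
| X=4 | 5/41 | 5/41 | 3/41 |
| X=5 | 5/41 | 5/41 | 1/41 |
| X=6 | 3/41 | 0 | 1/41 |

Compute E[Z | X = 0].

P(X = 0) = 12/41.
Σ Z·P over the event = 0·(5/41) + 2·(4/41) + 3·(3/41) = 17/41.
E[Z | X = 0] = (17/41) / (12/41) = 17/12.

17/12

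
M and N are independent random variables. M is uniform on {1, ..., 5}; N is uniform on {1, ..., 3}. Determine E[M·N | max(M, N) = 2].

8/3

Outcomes with max(M, N) = 2: (1,2), (2,1), (2,2), each with probability 1/15.
E[M·N | max(M, N) = 2] = (2 + 2 + 4) / 3 = 8/3.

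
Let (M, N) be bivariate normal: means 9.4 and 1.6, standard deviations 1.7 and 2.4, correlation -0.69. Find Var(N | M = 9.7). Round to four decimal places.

Var(N | M=x) = (1 − ρ²)·σ_N².
Var(N | M=9.7) = (2.4)²·(1 − (-0.69)²) = 5.76·0.5239 = 3.0177.

3.0177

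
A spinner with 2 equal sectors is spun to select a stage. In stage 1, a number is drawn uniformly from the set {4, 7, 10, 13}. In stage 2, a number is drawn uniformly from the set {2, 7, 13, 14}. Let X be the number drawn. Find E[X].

E[X | stage 1] = (4+7+10+13)/4 = 17/2.
E[X | stage 2] = (2+7+13+14)/4 = 9.
By the law of total expectation,
E[X] = (1/2)·(17/2) + (1/2)·(9) = 35/4.

35/4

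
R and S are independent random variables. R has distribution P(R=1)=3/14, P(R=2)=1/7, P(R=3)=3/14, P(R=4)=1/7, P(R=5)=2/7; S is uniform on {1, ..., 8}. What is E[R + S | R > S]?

63/10

P(R > S) = 15/56.
Summing (R+S)·P(x,y) over outcomes with R > S gives 27/16.
E[R + S | R > S] = (27/16) / (15/56) = 63/10.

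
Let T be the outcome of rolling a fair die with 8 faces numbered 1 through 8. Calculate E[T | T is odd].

Given T is odd, T is equally likely to be any of {1, 3, 5, 7}.
E[T | T is odd] = (1 + 3 + 5 + 7) / 4 = 4.

4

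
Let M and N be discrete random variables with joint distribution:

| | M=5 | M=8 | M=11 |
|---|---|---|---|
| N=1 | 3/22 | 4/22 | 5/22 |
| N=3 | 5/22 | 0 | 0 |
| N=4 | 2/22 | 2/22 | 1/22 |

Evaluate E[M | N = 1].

17/2

P(N = 1) = 6/11.
Summing M·P(M=x,N=y) over the conditioning event gives 51/11.
E[M | N = 1] = (51/11) / (6/11) = 17/2.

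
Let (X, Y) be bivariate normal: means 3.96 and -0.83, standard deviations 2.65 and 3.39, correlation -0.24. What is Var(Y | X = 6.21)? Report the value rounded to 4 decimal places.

Var(Y | X=x) = (1 − ρ²)·σ_Y².
Var(Y | X=6.21) = (3.39)²·(1 − (-0.24)²) = 11.4921·0.9424 = 10.8302.

10.8302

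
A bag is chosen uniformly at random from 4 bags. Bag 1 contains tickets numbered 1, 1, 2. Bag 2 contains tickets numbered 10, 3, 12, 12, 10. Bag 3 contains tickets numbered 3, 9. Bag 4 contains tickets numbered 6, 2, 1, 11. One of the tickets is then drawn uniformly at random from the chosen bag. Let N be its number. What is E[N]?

163/30

E[N | bag 1] = (1+1+2)/3 = 4/3.
E[N | bag 2] = (10+3+12+12+10)/5 = 47/5.
E[N | bag 3] = (3+9)/2 = 6.
E[N | bag 4] = (6+2+1+11)/4 = 5.
By the law of total expectation,
E[N] = (1/4)·(4/3) + (1/4)·(47/5) + (1/4)·(6) + (1/4)·(5) = 163/30.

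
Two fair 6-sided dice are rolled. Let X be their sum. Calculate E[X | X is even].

7

P(X is even) = 1/2.
Σ over the event: 2·1/36 + 4·1/12 + 6·5/36 + 8·5/36 + 10·1/12 + 12·1/36 = 7/2.
E[X | X is even] = (7/2) / (1/2) = 7.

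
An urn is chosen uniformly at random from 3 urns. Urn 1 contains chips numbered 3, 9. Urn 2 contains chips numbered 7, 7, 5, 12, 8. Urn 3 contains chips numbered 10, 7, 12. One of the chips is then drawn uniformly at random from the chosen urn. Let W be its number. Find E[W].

352/45

E[W | urn 1] = (3+9)/2 = 6.
E[W | urn 2] = (7+7+5+12+8)/5 = 39/5.
E[W | urn 3] = (10+7+12)/3 = 29/3.
By the law of total expectation,
E[W] = (1/3)·(6) + (1/3)·(39/5) + (1/3)·(29/3) = 352/45.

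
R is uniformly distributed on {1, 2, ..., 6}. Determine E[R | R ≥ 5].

11/2

Given R ≥ 5, R is equally likely to be any of {5, 6}.
E[R | R ≥ 5] = (5 + 6) / 2 = 11/2.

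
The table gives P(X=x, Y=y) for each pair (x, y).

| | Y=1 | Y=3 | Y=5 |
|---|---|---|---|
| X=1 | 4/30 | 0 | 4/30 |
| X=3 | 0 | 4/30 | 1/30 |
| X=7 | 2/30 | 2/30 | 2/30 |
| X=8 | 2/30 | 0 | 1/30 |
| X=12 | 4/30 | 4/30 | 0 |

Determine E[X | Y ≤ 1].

P(Y ≤ 1) = 2/5.
Σ X·P over the event = 1·(4/30) + 7·(2/30) + 8·(2/30) + 12·(4/30) = 41/15.
E[X | Y ≤ 1] = (41/15) / (2/5) = 41/6.

41/6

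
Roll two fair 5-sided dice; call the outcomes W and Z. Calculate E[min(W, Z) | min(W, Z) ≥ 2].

P(min(W, Z) ≥ 2) = 16/25.
Summing min(W,Z)·P(x,y) over outcomes with min(W, Z) ≥ 2 gives 46/25.
E[min(W, Z) | min(W, Z) ≥ 2] = (46/25) / (16/25) = 23/8.

23/8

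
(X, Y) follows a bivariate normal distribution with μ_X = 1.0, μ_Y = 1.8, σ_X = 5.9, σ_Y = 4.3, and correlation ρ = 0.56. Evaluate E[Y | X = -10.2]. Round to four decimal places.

-2.7711

For a bivariate normal, E[Y | X=x] = μ_Y + ρ·(σ_Y/σ_X)·(x − μ_X).
E[Y | X=-10.2] = 1.8 + (0.56)·(4.3/5.9)·(-10.2 − (1.0)) = 1.8 + (0.408136)·(-11.2) = -2.7711.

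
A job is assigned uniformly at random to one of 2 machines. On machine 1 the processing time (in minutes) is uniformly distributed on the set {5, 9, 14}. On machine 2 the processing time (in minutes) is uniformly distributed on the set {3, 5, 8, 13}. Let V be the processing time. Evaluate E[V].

E[V | machine 1] = (5+9+14)/3 = 28/3.
E[V | machine 2] = (3+5+8+13)/4 = 29/4.
E[V] = (1/2)·(28/3) + (1/2)·(29/4) = 199/24.

199/24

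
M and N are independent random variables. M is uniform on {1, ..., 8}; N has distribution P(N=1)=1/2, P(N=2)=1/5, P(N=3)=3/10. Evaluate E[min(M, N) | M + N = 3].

1

P(M + N = 3) = 7/80.
Summing min(M,N)·P(x,y) over outcomes with M + N = 3 gives 7/80.
E[min(M, N) | M + N = 3] = (7/80) / (7/80) = 1.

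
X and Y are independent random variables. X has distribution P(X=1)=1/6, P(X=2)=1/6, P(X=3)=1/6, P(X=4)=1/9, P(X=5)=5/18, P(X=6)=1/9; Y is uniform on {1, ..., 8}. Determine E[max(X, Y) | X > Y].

P(X > Y) = 5/16.
Summing max(X,Y)·P(x,y) over outcomes with X > Y gives 13/9.
E[max(X, Y) | X > Y] = (13/9) / (5/16) = 208/45.

208/45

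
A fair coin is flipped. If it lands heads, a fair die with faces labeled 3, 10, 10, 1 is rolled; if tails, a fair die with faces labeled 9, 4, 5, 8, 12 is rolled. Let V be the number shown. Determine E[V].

34/5

E[V | heads] = (3+10+10+1)/4 = 6.
E[V | tails] = (9+4+5+8+12)/5 = 38/5.
By the law of total expectation,
E[V] = (1/2)·(6) + (1/2)·(38/5) = 34/5.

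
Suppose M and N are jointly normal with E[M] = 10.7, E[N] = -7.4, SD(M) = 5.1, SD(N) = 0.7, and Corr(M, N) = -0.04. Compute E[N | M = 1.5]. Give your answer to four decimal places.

-7.3495

For a bivariate normal, E[N | M=x] = μ_N + ρ·(σ_N/σ_M)·(x − μ_M).
E[N | M=1.5] = -7.4 + (-0.04)·(0.7/5.1)·(1.5 − (10.7)) = -7.4 + (-0.0054902)·(-9.2) = -7.3495.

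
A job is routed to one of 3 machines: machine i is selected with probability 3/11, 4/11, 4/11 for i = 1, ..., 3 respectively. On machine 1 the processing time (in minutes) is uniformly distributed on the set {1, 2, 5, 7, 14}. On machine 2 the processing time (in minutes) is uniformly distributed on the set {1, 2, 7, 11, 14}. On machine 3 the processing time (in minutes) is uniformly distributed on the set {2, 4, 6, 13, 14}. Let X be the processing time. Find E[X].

E[X | machine 1] = (1+2+5+7+14)/5 = 29/5.
E[X | machine 2] = (1+2+7+11+14)/5 = 7.
E[X | machine 3] = (2+4+6+13+14)/5 = 39/5.
E[X] = (3/11)·(29/5) + (4/11)·(7) + (4/11)·(39/5) = 383/55.

383/55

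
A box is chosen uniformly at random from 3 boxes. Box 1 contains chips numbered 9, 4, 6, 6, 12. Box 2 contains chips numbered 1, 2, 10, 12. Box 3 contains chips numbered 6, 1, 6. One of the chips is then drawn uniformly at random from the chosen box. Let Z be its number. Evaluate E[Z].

E[Z | box 1] = (9+4+6+6+12)/5 = 37/5.
E[Z | box 2] = (1+2+10+12)/4 = 25/4.
E[Z | box 3] = (6+1+6)/3 = 13/3.
By the law of total expectation,
E[Z] = (1/3)·(37/5) + (1/3)·(25/4) + (1/3)·(13/3) = 1079/180.

1079/180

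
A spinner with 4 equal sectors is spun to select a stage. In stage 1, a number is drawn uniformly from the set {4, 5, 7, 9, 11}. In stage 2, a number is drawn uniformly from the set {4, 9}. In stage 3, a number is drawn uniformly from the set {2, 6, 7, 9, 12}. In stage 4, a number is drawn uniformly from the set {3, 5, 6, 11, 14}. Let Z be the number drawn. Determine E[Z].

E[Z | stage 1] = (4+5+7+9+11)/5 = 36/5.
E[Z | stage 2] = (4+9)/2 = 13/2.
E[Z | stage 3] = (2+6+7+9+12)/5 = 36/5.
E[Z | stage 4] = (3+5+6+11+14)/5 = 39/5.
By the law of total expectation,
E[Z] = (1/4)·(36/5) + (1/4)·(13/2) + (1/4)·(36/5) + (1/4)·(39/5) = 287/40.

287/40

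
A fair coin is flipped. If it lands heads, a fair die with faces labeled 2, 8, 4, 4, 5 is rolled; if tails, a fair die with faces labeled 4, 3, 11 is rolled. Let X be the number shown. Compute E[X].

E[X | heads] = (2+8+4+4+5)/5 = 23/5.
E[X | tails] = (4+3+11)/3 = 6.
By the law of total expectation,
E[X] = (1/2)·(23/5) + (1/2)·(6) = 53/10.

53/10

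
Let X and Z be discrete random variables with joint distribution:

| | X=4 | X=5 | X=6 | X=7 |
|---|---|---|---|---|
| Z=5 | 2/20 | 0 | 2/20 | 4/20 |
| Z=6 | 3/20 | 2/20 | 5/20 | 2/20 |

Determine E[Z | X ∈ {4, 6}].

17/3

P(X ∈ {4, 6}) = 3/5.
Σ Z·P over the event = 5·(2/20) + 6·(3/20) + 5·(2/20) + 6·(5/20) = 17/5.
E[Z | X ∈ {4, 6}] = (17/5) / (3/5) = 17/3.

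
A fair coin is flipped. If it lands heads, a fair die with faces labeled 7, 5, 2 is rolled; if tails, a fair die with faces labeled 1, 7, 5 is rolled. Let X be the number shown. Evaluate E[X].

E[X | heads] = (7+5+2)/3 = 14/3.
E[X | tails] = (1+7+5)/3 = 13/3.
By the law of total expectation,
E[X] = (1/2)·(14/3) + (1/2)·(13/3) = 9/2.

9/2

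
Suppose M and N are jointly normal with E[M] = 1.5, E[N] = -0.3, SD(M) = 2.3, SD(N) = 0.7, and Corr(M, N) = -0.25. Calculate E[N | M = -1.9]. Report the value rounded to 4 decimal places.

For a bivariate normal, E[N | M=x] = μ_N + ρ·(σ_N/σ_M)·(x − μ_M).
E[N | M=-1.9] = -0.3 + (-0.25)·(0.7/2.3)·(-1.9 − (1.5)) = -0.3 + (-0.076087)·(-3.4) = -0.0413.

-0.0413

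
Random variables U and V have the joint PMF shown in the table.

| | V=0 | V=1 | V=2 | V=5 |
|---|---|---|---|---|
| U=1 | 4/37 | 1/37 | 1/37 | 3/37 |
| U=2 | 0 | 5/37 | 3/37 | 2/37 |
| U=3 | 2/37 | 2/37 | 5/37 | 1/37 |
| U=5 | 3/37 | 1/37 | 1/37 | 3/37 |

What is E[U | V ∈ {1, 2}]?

49/19

P(V ∈ {1, 2}) = 19/37.
Summing U·P(U=x,V=y) over the conditioning event gives 49/37.
E[U | V ∈ {1, 2}] = (49/37) / (19/37) = 49/19.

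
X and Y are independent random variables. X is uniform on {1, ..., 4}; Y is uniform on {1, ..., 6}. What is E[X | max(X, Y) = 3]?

12/5

Outcomes with max(X, Y) = 3: (1,3), (2,3), (3,1), (3,2), (3,3), each with probability 1/24.
E[X | max(X, Y) = 3] = (1 + 2 + 3 + 3 + 3) / 5 = 12/5.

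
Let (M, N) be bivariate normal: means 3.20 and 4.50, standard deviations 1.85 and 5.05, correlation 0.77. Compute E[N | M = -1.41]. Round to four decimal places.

E[N | M=x] = μ_N + ρ(σ_N/σ_M)(x − μ_M) for jointly normal variables.
E[N | M=-1.41] = 4.50 + (0.77)·(5.05/1.85)·(-1.41 − (3.20)) = 4.50 + (2.10189)·(-4.61) = -5.1897.

-5.1897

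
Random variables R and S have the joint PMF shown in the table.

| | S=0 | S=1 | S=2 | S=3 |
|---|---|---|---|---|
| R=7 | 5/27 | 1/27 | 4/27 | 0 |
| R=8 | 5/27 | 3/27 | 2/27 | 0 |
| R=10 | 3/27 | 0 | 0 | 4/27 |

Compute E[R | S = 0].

105/13

P(S = 0) = 13/27.
Σ R·P over the event = 7·(5/27) + 8·(5/27) + 10·(3/27) = 35/9.
E[R | S = 0] = (35/9) / (13/27) = 105/13.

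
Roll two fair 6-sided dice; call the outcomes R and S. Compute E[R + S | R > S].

P(R > S) = 5/12.
Summing (R+S)·P(x,y) over outcomes with R > S gives 35/12.
E[R + S | R > S] = (35/12) / (5/12) = 7.

7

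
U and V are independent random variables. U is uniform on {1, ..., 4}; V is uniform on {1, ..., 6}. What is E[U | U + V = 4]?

Outcomes with U + V = 4: (1,3), (2,2), (3,1), each with probability 1/24.
E[U | U + V = 4] = (1 + 2 + 3) / 3 = 2.

2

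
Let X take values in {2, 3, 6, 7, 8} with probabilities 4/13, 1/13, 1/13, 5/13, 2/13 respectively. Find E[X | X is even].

30/7

P(X is even) = 7/13.
Σ over the event: 2·4/13 + 6·1/13 + 8·2/13 = 30/13.
E[X | X is even] = (30/13) / (7/13) = 30/7.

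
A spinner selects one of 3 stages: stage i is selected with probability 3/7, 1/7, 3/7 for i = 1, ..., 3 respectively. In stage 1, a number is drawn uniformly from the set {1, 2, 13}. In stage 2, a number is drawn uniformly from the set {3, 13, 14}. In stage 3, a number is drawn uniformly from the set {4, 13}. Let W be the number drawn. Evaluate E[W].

103/14

E[W | stage 1] = (1+2+13)/3 = 16/3.
E[W | stage 2] = (3+13+14)/3 = 10.
E[W | stage 3] = (4+13)/2 = 17/2.
E[W] = (3/7)·(16/3) + (1/7)·(10) + (3/7)·(17/2) = 103/14.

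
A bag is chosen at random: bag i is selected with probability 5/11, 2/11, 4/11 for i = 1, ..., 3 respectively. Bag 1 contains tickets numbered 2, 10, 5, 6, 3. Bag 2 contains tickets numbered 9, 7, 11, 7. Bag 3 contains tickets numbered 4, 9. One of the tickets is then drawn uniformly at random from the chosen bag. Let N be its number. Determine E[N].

69/11

E[N | bag 1] = (2+10+5+6+3)/5 = 26/5.
E[N | bag 2] = (9+7+11+7)/4 = 17/2.
E[N | bag 3] = (4+9)/2 = 13/2.
By the law of total expectation,
E[N] = (5/11)·(26/5) + (2/11)·(17/2) + (4/11)·(13/2) = 69/11.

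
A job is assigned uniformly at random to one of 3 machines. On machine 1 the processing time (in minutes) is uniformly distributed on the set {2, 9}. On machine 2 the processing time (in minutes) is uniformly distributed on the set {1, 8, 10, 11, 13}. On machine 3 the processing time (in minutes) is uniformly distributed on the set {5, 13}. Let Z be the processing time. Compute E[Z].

E[Z | machine 1] = (2+9)/2 = 11/2.
E[Z | machine 2] = (1+8+10+11+13)/5 = 43/5.
E[Z | machine 3] = (5+13)/2 = 9.
E[Z] = (1/3)·(11/2) + (1/3)·(43/5) + (1/3)·(9) = 77/10.

77/10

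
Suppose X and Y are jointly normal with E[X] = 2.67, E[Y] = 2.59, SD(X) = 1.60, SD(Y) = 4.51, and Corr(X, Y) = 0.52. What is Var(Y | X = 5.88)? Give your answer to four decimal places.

For a bivariate normal, Var(Y | X=x) = σ_Y²(1 − ρ²).
Var(Y | X=5.88) = (4.51)²·(1 − (0.52)²) = 20.3401·0.7296 = 14.8401.

14.8401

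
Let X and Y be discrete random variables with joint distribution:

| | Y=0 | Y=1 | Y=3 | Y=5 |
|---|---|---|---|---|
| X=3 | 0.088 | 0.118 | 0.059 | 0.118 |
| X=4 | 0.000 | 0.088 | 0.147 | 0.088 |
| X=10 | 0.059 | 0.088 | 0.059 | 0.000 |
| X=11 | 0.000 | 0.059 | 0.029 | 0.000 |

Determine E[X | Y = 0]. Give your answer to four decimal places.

P(Y = 0) = 0.147.
Σ X·P over the event = 3·(0.088) + 10·(0.059) = 0.854.
E[X | Y = 0] = (0.854) / (0.147) = 5.8095.

5.8095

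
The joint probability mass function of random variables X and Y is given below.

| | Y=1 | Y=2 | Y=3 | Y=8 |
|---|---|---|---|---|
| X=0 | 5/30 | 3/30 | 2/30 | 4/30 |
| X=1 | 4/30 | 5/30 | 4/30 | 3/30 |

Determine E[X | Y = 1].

P(Y = 1) = 3/10.
Σ X·P over the event = 0·(5/30) + 1·(4/30) = 2/15.
E[X | Y = 1] = (2/15) / (3/10) = 4/9.

4/9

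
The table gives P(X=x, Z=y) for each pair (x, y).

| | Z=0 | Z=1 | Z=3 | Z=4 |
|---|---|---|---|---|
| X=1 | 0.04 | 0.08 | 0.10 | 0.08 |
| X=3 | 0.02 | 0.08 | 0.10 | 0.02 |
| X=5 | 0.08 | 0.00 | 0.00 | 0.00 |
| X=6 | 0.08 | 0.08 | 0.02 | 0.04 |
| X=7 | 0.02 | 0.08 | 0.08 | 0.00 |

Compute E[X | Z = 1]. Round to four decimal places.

4.2500

P(Z = 1) = 0.32.
Summing X·P(X=x,Z=y) over the conditioning event gives 1.36.
E[X | Z = 1] = (1.36) / (0.32) = 4.2500.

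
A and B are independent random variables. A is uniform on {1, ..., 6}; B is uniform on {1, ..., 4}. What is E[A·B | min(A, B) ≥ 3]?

Outcomes with min(A, B) ≥ 3: (3,3), (3,4), (4,3), (4,4), (5,3), (5,4), (6,3), (6,4), each with probability 1/24.
E[A·B | min(A, B) ≥ 3] = (9 + 12 + 12 + 16 + 15 + 20 + 18 + 24) / 8 = 63/4.

63/4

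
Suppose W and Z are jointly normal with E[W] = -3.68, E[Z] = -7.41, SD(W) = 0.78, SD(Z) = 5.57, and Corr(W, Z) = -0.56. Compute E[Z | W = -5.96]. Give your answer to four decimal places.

E[Z | W=x] = μ_Z + ρ(σ_Z/σ_W)(x − μ_W) for jointly normal variables.
E[Z | W=-5.96] = -7.41 + (-0.56)·(5.57/0.78)·(-5.96 − (-3.68)) = -7.41 + (-3.999)·(-2.28) = 1.7077.

1.7077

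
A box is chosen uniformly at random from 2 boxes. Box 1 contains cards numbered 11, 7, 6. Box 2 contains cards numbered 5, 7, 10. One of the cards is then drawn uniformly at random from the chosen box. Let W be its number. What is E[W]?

E[W | box 1] = (11+7+6)/3 = 8.
E[W | box 2] = (5+7+10)/3 = 22/3.
By the law of total expectation,
E[W] = (1/2)·(8) + (1/2)·(22/3) = 23/3.

23/3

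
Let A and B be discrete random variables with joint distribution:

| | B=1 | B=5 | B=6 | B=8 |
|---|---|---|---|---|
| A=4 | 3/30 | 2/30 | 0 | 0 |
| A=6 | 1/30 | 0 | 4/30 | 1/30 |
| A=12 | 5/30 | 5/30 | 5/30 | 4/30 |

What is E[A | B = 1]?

26/3

P(B = 1) = 3/10.
Σ A·P over the event = 4·(3/30) + 6·(1/30) + 12·(5/30) = 13/5.
E[A | B = 1] = (13/5) / (3/10) = 26/3.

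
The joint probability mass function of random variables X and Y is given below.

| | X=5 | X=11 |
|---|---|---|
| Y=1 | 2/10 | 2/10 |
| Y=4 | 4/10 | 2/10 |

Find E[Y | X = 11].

P(X = 11) = 2/5.
Σ Y·P over the event = 1·(2/10) + 4·(2/10) = 1.
E[Y | X = 11] = (1) / (2/5) = 5/2.

5/2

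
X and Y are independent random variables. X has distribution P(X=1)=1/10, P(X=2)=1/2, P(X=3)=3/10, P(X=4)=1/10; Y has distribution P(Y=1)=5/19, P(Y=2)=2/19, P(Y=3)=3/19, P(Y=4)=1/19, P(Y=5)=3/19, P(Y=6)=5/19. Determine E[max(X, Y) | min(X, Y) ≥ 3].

235/48

P(min(X, Y) ≥ 3) = 24/95.
Summing max(X,Y)·P(x,y) over outcomes with min(X, Y) ≥ 3 gives 47/38.
E[max(X, Y) | min(X, Y) ≥ 3] = (47/38) / (24/95) = 235/48.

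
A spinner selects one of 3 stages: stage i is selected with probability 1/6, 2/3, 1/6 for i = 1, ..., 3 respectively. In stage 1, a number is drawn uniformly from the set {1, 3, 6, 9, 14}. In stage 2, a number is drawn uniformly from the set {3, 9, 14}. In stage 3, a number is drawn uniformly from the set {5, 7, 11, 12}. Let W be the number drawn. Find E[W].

E[W | stage 1] = (1+3+6+9+14)/5 = 33/5.
E[W | stage 2] = (3+9+14)/3 = 26/3.
E[W | stage 3] = (5+7+11+12)/4 = 35/4.
E[W] = (1/6)·(33/5) + (2/3)·(26/3) + (1/6)·(35/4) = 3001/360.

3001/360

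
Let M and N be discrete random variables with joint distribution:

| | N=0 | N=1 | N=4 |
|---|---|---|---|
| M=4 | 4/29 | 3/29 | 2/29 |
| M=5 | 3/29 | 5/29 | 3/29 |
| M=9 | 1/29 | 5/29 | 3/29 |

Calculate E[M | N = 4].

P(N = 4) = 8/29.
Summing M·P(M=x,N=y) over the conditioning event gives 50/29.
E[M | N = 4] = (50/29) / (8/29) = 25/4.

25/4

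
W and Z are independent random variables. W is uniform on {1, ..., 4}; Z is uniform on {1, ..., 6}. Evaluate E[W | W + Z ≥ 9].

11/3

P(W + Z ≥ 9) = 1/8.
Summing W·P(x,y) over outcomes with W + Z ≥ 9 gives 11/24.
E[W | W + Z ≥ 9] = (11/24) / (1/8) = 11/3.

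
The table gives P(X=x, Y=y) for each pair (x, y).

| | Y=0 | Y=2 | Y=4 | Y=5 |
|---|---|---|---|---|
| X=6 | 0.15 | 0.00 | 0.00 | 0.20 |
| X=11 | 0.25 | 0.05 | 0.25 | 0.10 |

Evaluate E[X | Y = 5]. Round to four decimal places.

P(Y = 5) = 0.30.
Σ X·P over the event = 6·(0.20) + 11·(0.10) = 2.30.
E[X | Y = 5] = (2.30) / (0.30) = 7.6667.

7.6667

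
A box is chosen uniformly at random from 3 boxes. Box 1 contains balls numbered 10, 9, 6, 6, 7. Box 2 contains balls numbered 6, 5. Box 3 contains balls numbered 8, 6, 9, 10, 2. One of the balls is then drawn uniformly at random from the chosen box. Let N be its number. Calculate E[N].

E[N | box 1] = (10+9+6+6+7)/5 = 38/5.
E[N | box 2] = (6+5)/2 = 11/2.
E[N | box 3] = (8+6+9+10+2)/5 = 7.
E[N] = (1/3)·(38/5) + (1/3)·(11/2) + (1/3)·(7) = 67/10.

67/10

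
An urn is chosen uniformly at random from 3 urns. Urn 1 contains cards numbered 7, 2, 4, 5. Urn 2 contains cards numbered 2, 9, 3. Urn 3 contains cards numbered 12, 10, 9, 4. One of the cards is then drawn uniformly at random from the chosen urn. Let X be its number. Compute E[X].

E[X | urn 1] = (7+2+4+5)/4 = 9/2.
E[X | urn 2] = (2+9+3)/3 = 14/3.
E[X | urn 3] = (12+10+9+4)/4 = 35/4.
E[X] = (1/3)·(9/2) + (1/3)·(14/3) + (1/3)·(35/4) = 215/36.

215/36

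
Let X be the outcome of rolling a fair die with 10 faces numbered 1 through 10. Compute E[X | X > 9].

10

Given X > 9, X is equally likely to be any of {10}.
E[X | X > 9] = (10) / 1 = 10.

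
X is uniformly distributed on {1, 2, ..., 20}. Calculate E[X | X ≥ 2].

P(X ≥ 2) = 19/20.
E[X | X ≥ 2] = (209/20) / (19/20) = 11.

11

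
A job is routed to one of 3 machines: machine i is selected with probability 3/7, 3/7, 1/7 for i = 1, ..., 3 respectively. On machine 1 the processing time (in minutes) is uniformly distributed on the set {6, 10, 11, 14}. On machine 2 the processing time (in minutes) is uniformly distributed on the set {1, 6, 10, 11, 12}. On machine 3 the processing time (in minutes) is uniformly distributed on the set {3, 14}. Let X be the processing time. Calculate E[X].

E[X | machine 1] = (6+10+11+14)/4 = 41/4.
E[X | machine 2] = (1+6+10+11+12)/5 = 8.
E[X | machine 3] = (3+14)/2 = 17/2.
E[X] = (3/7)·(41/4) + (3/7)·(8) + (1/7)·(17/2) = 253/28.

253/28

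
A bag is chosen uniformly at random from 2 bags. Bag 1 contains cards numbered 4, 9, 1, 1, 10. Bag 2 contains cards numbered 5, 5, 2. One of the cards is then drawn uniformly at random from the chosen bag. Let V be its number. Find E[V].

E[V | bag 1] = (4+9+1+1+10)/5 = 5.
E[V | bag 2] = (5+5+2)/3 = 4.
E[V] = (1/2)·(5) + (1/2)·(4) = 9/2.

9/2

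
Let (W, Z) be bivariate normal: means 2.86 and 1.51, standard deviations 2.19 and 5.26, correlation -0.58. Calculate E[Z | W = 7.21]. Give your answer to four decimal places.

For a bivariate normal, E[Z | W=x] = μ_Z + ρ·(σ_Z/σ_W)·(x − μ_W).
E[Z | W=7.21] = 1.51 + (-0.58)·(5.26/2.19)·(7.21 − (2.86)) = 1.51 + (-1.39306)·(4.35) = -4.5498.

-4.5498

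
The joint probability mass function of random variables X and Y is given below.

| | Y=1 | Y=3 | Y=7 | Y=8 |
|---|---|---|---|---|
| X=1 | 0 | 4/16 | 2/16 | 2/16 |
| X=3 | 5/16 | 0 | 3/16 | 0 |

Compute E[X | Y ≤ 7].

15/7

P(Y ≤ 7) = 7/8.
Σ X·P over the event = 1·(4/16) + 1·(2/16) + 3·(5/16) + 3·(3/16) = 15/8.
E[X | Y ≤ 7] = (15/8) / (7/8) = 15/7.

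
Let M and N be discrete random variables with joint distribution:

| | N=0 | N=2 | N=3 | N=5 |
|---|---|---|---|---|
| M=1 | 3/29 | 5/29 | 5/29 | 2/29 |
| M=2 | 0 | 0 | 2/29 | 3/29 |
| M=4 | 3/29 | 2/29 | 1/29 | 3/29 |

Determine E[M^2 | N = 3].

P(N = 3) = 8/29.
Σ M^2·P over the event = 1·(5/29) + 4·(2/29) + 16·(1/29) = 1.
E[M^2 | N = 3] = (1) / (8/29) = 29/8.

29/8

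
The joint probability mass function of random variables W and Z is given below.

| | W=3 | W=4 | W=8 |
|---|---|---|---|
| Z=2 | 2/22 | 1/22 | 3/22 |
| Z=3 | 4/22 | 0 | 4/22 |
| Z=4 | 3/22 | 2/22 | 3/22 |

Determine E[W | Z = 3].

11/2

P(Z = 3) = 4/11.
Σ W·P over the event = 3·(4/22) + 8·(4/22) = 2.
E[W | Z = 3] = (2) / (4/11) = 11/2.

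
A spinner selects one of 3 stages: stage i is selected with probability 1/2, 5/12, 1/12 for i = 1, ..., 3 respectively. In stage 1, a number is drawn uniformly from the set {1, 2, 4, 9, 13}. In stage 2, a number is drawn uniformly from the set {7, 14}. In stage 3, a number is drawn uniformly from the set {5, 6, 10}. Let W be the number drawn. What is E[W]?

943/120

E[W | stage 1] = (1+2+4+9+13)/5 = 29/5.
E[W | stage 2] = (7+14)/2 = 21/2.
E[W | stage 3] = (5+6+10)/3 = 7.
E[W] = (1/2)·(29/5) + (5/12)·(21/2) + (1/12)·(7) = 943/120.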